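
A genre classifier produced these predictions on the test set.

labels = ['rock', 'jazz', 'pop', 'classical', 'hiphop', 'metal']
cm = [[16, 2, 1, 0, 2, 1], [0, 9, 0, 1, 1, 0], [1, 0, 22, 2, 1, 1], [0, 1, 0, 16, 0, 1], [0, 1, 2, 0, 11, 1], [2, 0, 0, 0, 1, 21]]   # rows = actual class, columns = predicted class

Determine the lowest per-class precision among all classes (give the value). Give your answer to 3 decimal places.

Per-class precision (TP/(TP+FP)):
  rock: TP=16, FP=0+1+0+0+2=3 → 16/19 = 0.8421
  jazz: TP=9, FP=2+0+1+1+0=4 → 9/13 = 0.6923
  pop: TP=22, FP=1+0+0+2+0=3 → 22/25 = 0.8800
  classical: TP=16, FP=0+1+2+0+0=3 → 16/19 = 0.8421
  hiphop: TP=11, FP=2+1+1+0+1=5 → 11/16 = 0.6875
  metal: TP=21, FP=1+0+1+1+1=4 → 21/25 = 0.8400
Lowest is class 'hiphop' with precision = 0.688.

0.688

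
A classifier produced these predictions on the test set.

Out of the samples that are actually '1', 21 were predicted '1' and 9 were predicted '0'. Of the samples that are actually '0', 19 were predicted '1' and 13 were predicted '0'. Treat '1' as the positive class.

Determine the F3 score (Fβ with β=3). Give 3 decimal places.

Fβ = (1+β²)·TP / ((1+β²)·TP + β²·FN + FP), with β²=9
= 10·21 / (10·21 + 9·9 + 19) = 0.677

0.677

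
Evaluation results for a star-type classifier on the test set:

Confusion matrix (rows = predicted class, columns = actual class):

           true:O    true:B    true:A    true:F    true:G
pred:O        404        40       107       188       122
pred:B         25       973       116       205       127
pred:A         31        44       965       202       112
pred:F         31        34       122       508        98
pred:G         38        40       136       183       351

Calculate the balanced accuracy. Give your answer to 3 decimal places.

0.624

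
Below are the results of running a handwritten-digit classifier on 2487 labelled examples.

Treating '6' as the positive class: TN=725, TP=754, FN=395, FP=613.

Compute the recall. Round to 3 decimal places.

Recall = TP/(TP+FN) = 754/(754+395) = 754/1149 = 0.656

0.656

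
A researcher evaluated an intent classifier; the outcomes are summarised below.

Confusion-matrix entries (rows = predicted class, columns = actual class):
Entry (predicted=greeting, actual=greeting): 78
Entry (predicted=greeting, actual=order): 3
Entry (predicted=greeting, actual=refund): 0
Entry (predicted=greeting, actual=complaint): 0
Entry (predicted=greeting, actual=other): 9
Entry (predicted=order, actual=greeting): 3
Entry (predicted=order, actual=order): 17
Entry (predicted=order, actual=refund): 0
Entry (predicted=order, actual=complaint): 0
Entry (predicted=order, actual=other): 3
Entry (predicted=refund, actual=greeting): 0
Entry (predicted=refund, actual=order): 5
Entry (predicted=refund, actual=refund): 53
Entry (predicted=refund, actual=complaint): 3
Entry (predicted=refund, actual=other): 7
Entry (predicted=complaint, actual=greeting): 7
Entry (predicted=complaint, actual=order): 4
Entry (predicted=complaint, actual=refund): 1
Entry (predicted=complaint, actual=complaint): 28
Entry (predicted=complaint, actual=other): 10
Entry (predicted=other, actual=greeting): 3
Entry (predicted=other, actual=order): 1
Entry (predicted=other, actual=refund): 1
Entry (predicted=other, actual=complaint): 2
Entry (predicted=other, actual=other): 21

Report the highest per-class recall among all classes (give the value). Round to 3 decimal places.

0.964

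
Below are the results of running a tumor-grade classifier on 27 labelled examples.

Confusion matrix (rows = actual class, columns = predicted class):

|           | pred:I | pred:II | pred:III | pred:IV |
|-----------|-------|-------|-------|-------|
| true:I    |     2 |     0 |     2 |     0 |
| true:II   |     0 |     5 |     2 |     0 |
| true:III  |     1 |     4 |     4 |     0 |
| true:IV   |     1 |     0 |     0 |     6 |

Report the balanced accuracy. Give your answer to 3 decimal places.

0.629

Balanced accuracy = mean of per-class recall.
  I: recall = 2/4 = 0.5000
  II: recall = 5/7 = 0.7143
  III: recall = 4/9 = 0.4444
  IV: recall = 6/7 = 0.8571
Mean = (0.5000 + 0.7143 + 0.4444 + 0.8571) / 4 = 0.629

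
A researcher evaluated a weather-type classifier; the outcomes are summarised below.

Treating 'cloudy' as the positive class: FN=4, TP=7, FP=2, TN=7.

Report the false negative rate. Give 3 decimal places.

0.364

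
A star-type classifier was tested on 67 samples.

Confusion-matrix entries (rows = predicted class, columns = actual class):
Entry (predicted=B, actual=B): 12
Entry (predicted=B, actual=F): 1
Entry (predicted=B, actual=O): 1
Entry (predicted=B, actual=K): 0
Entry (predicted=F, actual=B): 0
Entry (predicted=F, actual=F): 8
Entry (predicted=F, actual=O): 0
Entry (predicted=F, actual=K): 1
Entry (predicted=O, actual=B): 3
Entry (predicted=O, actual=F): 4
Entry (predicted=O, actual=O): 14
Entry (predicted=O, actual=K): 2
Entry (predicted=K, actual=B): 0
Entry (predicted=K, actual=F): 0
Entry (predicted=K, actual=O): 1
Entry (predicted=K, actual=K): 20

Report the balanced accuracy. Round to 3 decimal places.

Balanced accuracy = mean of per-class recall.
  B: recall = 12/15 = 0.8000
  F: recall = 8/13 = 0.6154
  O: recall = 14/16 = 0.8750
  K: recall = 20/23 = 0.8696
Mean = (0.8000 + 0.6154 + 0.8750 + 0.8696) / 4 = 0.790

0.790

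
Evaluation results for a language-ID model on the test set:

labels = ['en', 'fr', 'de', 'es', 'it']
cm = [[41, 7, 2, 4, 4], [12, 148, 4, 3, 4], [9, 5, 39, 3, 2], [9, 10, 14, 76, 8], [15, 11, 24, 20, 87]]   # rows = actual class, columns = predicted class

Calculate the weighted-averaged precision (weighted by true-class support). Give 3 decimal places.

0.729

Per-class precision (TP/(TP+FP)):
  en: TP=41, FP=12+9+9+15=45 → 41/86 = 0.4767
  fr: TP=148, FP=7+5+10+11=33 → 148/181 = 0.8177
  de: TP=39, FP=2+4+14+24=44 → 39/83 = 0.4699
  es: TP=76, FP=4+3+3+20=30 → 76/106 = 0.7170
  it: TP=87, FP=4+4+2+8=18 → 87/105 = 0.8286
Weighted-precision = Σ (supportᵢ/N)·precisionᵢ with N=561: (58/561)·0.4767 + (171/561)·0.8177 + (58/561)·0.4699 + (117/561)·0.7170 + (157/561)·0.8286 = 0.729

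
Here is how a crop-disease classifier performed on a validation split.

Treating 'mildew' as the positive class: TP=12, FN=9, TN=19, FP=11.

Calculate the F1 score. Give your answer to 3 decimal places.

Precision = TP/(TP+FP) = 12/23 = 0.5217
Recall = TP/(TP+FN) = 12/21 = 0.5714
F1 = 2·TP/(2·TP+FP+FN) = 24/44 = 0.545

0.545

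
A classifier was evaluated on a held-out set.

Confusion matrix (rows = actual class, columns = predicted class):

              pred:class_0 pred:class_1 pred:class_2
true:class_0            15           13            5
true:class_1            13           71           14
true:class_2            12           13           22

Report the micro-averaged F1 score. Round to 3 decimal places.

0.607

Micro-averaging pools counts across classes: ΣTP=108, ΣFP=70, ΣFN=70.
Micro-F1 score = 2·TP/(2·TP+FP+FN) on pooled counts = 0.607 (equals overall accuracy in single-label multiclass).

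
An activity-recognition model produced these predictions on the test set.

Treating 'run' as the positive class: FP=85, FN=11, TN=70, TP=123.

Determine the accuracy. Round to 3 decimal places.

Accuracy = (TP+TN)/N = (123+70)/289 = 0.668

0.668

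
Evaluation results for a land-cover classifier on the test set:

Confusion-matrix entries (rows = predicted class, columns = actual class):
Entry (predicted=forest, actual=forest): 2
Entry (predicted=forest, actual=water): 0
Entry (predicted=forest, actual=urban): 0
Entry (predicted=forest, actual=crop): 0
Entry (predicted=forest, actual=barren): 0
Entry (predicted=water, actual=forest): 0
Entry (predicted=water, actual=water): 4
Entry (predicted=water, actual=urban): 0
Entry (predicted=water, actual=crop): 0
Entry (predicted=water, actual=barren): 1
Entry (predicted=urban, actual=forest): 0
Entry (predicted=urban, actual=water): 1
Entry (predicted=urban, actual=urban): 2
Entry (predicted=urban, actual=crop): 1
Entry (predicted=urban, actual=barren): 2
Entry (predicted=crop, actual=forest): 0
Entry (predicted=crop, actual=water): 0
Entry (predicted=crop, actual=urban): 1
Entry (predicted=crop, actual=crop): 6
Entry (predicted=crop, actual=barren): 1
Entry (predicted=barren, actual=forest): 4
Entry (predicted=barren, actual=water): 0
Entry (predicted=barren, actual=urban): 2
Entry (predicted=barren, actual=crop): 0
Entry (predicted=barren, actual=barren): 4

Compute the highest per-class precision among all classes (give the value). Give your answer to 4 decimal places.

1.0000

Per-class precision (TP/(TP+FP)):
  forest: TP=2, FP=0+0+0+0=0 → 2/2 = 1.00000
  water: TP=4, FP=0+0+0+1=1 → 4/5 = 0.80000
  urban: TP=2, FP=0+1+1+2=4 → 2/6 = 0.33333
  crop: TP=6, FP=0+0+1+1=2 → 6/8 = 0.75000
  barren: TP=4, FP=4+0+2+0=6 → 4/10 = 0.40000
Highest is class 'forest' with precision = 1.0000.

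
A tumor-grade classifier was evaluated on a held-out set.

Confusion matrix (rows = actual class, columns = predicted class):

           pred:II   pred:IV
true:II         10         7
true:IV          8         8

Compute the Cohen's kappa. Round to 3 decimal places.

0.088

Observed agreement pₒ = trace/N = 18/33 = 0.5455
Expected agreement pₑ = Σ (rowᵢ·colᵢ)/N² = (17·18 + 16·15)/33² = 0.5014
κ = (pₒ − pₑ)/(1 − pₑ) = (0.5455 − 0.5014)/(1 − 0.5014) = 0.088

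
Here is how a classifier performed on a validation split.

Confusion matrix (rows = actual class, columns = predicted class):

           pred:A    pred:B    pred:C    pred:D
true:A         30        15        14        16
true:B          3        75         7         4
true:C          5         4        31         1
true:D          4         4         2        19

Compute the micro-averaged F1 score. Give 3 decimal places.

0.662

Micro-averaging pools counts across classes: ΣTP=155, ΣFP=79, ΣFN=79.
Micro-F1 score = 2·TP/(2·TP+FP+FN) on pooled counts = 0.662 (equals overall accuracy in single-label multiclass).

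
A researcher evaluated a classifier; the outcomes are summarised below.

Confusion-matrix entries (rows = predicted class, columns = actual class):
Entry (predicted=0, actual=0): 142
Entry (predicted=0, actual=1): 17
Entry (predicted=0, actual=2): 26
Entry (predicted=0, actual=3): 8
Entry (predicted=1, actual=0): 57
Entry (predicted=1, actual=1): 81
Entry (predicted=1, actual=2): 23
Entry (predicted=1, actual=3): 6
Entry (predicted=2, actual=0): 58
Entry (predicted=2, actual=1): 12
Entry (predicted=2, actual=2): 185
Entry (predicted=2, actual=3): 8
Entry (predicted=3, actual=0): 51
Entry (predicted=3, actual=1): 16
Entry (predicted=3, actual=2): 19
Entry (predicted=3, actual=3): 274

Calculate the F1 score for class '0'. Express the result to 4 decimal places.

0.5669

Take TP from the diagonal, FP from the rest of the '0' prediction marginal, FN from the rest of the '0' actual marginal.
F1 score = 2·TP/(2·TP+FP+FN).
0: TP=142, FP=17+26+8=51, FN=57+58+51=166 → 284/501 = 0.56687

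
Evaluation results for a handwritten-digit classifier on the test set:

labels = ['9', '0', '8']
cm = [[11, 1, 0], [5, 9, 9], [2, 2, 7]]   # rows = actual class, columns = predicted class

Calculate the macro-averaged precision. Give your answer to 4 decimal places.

Per-class precision (TP/(TP+FP)):
  9: TP=11, FP=5+2=7 → 11/18 = 0.61111
  0: TP=9, FP=1+2=3 → 9/12 = 0.75000
  8: TP=7, FP=0+9=9 → 7/16 = 0.43750
Macro-precision = mean = (0.61111 + 0.75000 + 0.43750) / 3 = 0.5995

0.5995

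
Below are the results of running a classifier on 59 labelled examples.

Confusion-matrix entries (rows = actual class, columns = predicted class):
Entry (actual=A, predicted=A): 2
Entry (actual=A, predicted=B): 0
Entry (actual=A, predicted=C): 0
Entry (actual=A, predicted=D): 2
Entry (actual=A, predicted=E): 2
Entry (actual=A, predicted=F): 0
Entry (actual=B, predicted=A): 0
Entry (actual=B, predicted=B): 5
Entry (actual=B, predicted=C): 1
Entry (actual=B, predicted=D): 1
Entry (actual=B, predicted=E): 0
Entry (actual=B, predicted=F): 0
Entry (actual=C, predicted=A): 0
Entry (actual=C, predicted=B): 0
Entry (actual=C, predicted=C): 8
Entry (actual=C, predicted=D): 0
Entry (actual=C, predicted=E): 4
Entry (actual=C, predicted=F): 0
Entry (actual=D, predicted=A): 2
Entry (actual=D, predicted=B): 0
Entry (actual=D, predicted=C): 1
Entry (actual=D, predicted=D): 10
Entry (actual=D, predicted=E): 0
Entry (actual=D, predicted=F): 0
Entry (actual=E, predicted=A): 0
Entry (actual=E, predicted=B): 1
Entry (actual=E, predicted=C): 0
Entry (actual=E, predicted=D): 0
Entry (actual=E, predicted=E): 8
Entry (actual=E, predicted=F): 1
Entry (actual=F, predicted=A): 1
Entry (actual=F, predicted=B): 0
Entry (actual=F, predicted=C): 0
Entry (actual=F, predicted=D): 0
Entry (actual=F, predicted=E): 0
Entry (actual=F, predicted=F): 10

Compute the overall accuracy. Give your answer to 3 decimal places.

Accuracy = trace / total = (2+5+8+10+8+10=43) / 59 = 43/59 = 0.729

0.729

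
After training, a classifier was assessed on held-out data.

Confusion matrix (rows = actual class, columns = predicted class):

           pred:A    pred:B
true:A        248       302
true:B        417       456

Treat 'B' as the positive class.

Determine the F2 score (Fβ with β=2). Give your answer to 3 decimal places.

Fβ = (1+β²)·TP / ((1+β²)·TP + β²·FN + FP), with β²=4
= 5·456 / (5·456 + 4·417 + 302) = 0.536

0.536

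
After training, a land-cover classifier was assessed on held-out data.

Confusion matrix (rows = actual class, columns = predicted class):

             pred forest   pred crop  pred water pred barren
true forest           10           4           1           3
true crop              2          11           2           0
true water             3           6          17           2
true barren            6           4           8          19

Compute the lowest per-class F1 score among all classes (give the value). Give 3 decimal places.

0.513

Per-class F1 score (2·TP/(2·TP+FP+FN)):
  forest: TP=10, FP=2+3+6=11, FN=4+1+3=8 → 20/39 = 0.5128
  crop: TP=11, FP=4+6+4=14, FN=2+2+0=4 → 22/40 = 0.5500
  water: TP=17, FP=1+2+8=11, FN=3+6+2=11 → 34/56 = 0.6071
  barren: TP=19, FP=3+0+2=5, FN=6+4+8=18 → 38/61 = 0.6230
Lowest is class 'forest' with F1 score = 0.513.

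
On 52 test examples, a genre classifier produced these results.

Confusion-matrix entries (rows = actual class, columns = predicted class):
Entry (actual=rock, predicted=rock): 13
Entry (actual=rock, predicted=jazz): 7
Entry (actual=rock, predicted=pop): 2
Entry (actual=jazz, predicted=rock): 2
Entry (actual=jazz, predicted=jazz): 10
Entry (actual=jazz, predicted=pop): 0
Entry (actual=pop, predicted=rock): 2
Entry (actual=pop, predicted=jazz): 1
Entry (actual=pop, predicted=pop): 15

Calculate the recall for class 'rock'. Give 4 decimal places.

0.5909

Take TP from the diagonal, FP from the rest of the 'rock' prediction marginal, FN from the rest of the 'rock' actual marginal.
recall = TP/(TP+FN).
rock: TP=13, FN=7+2=9 → 13/22 = 0.59091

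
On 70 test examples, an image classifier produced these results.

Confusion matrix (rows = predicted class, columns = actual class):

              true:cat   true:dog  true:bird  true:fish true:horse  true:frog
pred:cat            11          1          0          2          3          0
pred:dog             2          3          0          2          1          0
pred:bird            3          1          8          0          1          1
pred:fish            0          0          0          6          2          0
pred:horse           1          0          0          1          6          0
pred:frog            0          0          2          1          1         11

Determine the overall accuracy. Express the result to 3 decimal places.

0.643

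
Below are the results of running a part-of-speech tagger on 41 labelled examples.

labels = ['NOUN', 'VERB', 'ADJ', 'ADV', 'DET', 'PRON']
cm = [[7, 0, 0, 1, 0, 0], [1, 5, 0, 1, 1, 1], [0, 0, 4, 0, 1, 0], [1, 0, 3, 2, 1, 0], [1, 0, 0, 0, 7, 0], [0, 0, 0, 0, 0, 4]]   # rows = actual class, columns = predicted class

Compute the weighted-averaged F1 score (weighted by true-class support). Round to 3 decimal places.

Per-class F1 score (2·TP/(2·TP+FP+FN)):
  NOUN: TP=7, FP=1+0+1+1+0=3, FN=0+0+1+0+0=1 → 14/18 = 0.7778
  VERB: TP=5, FP=0+0+0+0+0=0, FN=1+0+1+1+1=4 → 10/14 = 0.7143
  ADJ: TP=4, FP=0+0+3+0+0=3, FN=0+0+0+1+0=1 → 8/12 = 0.6667
  ADV: TP=2, FP=1+1+0+0+0=2, FN=1+0+3+1+0=5 → 4/11 = 0.3636
  DET: TP=7, FP=0+1+1+1+0=3, FN=1+0+0+0+0=1 → 14/18 = 0.7778
  PRON: TP=4, FP=0+1+0+0+0=1, FN=0+0+0+0+0=0 → 8/9 = 0.8889
Weighted-F1 score = Σ (supportᵢ/N)·F1 scoreᵢ with N=41: (8/41)·0.7778 + (9/41)·0.7143 + (5/41)·0.6667 + (7/41)·0.3636 + (8/41)·0.7778 + (4/41)·0.8889 = 0.690

0.690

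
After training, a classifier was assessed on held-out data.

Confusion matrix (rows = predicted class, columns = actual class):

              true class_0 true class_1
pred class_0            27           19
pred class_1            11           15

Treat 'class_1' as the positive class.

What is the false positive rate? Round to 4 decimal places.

FPR = FP/(FP+TN) = 11/(11+27) = 0.2895

0.2895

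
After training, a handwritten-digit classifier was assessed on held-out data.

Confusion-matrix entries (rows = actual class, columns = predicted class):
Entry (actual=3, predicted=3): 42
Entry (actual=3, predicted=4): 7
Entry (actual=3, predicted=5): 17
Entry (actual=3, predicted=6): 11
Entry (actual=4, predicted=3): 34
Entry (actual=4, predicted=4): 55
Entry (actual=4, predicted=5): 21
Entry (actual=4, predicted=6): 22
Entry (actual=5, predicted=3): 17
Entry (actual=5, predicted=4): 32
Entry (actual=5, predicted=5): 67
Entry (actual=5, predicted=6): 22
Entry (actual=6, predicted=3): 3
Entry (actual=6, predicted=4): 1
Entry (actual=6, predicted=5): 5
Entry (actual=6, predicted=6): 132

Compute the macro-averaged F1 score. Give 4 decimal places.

0.5788

Per-class F1 score (2·TP/(2·TP+FP+FN)):
  3: TP=42, FP=34+17+3=54, FN=7+17+11=35 → 84/173 = 0.48555
  4: TP=55, FP=7+32+1=40, FN=34+21+22=77 → 110/227 = 0.48458
  5: TP=67, FP=17+21+5=43, FN=17+32+22=71 → 134/248 = 0.54032
  6: TP=132, FP=11+22+22=55, FN=3+1+5=9 → 264/328 = 0.80488
Macro-F1 score = mean = (0.48555 + 0.48458 + 0.54032 + 0.80488) / 4 = 0.5788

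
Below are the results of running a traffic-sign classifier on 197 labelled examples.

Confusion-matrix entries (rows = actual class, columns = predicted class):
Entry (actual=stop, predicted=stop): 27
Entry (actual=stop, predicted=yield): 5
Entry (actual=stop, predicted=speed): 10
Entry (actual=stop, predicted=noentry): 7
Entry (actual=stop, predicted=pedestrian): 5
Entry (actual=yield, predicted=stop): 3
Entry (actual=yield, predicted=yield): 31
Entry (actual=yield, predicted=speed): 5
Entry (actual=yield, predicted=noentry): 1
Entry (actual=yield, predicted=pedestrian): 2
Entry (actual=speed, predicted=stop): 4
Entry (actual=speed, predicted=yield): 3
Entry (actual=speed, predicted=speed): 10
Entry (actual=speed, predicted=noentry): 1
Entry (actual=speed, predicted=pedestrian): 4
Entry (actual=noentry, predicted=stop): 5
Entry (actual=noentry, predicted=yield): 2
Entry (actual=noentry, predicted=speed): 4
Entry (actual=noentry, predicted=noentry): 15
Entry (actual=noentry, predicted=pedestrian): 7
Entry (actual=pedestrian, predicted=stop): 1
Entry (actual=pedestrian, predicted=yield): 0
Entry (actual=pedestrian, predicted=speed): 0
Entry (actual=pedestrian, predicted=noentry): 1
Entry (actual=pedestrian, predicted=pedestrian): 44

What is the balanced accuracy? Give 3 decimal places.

0.621

Balanced accuracy = mean of per-class recall.
  stop: recall = 27/54 = 0.5000
  yield: recall = 31/42 = 0.7381
  speed: recall = 10/22 = 0.4545
  noentry: recall = 15/33 = 0.4545
  pedestrian: recall = 44/46 = 0.9565
Mean = (0.5000 + 0.7381 + 0.4545 + 0.4545 + 0.9565) / 5 = 0.621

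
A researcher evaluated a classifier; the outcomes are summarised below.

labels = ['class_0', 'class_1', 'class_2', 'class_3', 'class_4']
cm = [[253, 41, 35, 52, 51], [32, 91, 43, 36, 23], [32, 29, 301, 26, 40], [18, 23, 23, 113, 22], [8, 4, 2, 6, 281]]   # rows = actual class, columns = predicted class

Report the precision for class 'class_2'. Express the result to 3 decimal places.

0.745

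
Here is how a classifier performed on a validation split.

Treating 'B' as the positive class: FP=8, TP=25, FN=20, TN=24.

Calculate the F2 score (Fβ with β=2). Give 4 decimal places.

Fβ = (1+β²)·TP / ((1+β²)·TP + β²·FN + FP), with β²=4
= 5·25 / (5·25 + 4·20 + 8) = 0.5869

0.5869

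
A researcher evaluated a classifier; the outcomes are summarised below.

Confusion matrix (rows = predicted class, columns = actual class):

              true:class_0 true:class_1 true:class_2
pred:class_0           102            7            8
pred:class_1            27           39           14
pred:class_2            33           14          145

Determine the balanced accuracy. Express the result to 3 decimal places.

0.716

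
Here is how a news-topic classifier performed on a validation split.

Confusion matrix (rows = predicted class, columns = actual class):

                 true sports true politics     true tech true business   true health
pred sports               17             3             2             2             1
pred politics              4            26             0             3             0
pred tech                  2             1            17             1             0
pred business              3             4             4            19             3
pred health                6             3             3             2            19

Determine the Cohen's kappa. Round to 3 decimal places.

0.595

Observed agreement pₒ = trace/N = 98/145 = 0.6759
Expected agreement pₑ = Σ (rowᵢ·colᵢ)/N² = (32·25 + 37·33 + 26·21 + 27·33 + 23·33)/145² = 0.2006
κ = (pₒ − pₑ)/(1 − pₑ) = (0.6759 − 0.2006)/(1 − 0.2006) = 0.595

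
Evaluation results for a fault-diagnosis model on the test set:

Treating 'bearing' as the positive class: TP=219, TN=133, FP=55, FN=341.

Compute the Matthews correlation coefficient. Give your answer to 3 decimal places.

0.089

MCC = (TP·TN − FP·FN) / √((TP+FP)(TP+FN)(TN+FP)(TN+FN))
Numerator = 219·133 − 55·341 = 10372
Denominator = √(274·560·188·474) = √13673345280 = 116933.0803
MCC = 10372 / 116933.0803 = 0.089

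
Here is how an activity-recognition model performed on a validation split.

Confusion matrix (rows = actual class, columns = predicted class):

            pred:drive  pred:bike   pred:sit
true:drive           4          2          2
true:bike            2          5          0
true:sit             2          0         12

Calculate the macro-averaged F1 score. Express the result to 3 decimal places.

Per-class F1 score (2·TP/(2·TP+FP+FN)):
  drive: TP=4, FP=2+2=4, FN=2+2=4 → 8/16 = 0.5000
  bike: TP=5, FP=2+0=2, FN=2+0=2 → 10/14 = 0.7143
  sit: TP=12, FP=2+0=2, FN=2+0=2 → 24/28 = 0.8571
Macro-F1 score = mean = (0.5000 + 0.7143 + 0.8571) / 3 = 0.690

0.690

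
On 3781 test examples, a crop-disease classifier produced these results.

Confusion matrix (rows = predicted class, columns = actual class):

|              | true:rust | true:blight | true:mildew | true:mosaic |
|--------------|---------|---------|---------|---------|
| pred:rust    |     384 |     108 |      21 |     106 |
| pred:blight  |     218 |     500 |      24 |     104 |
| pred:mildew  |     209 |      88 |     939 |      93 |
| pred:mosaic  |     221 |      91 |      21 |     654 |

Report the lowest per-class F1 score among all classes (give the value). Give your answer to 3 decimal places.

0.465

Per-class F1 score (2·TP/(2·TP+FP+FN)):
  rust: TP=384, FP=108+21+106=235, FN=218+209+221=648 → 768/1651 = 0.4652
  blight: TP=500, FP=218+24+104=346, FN=108+88+91=287 → 1000/1633 = 0.6124
  mildew: TP=939, FP=209+88+93=390, FN=21+24+21=66 → 1878/2334 = 0.8046
  mosaic: TP=654, FP=221+91+21=333, FN=106+104+93=303 → 1308/1944 = 0.6728
Lowest is class 'rust' with F1 score = 0.465.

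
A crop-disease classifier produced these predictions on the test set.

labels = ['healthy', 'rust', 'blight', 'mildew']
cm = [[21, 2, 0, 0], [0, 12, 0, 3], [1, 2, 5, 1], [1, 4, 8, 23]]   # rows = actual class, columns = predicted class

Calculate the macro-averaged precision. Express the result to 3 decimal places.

0.687

Per-class precision (TP/(TP+FP)):
  healthy: TP=21, FP=0+1+1=2 → 21/23 = 0.9130
  rust: TP=12, FP=2+2+4=8 → 12/20 = 0.6000
  blight: TP=5, FP=0+0+8=8 → 5/13 = 0.3846
  mildew: TP=23, FP=0+3+1=4 → 23/27 = 0.8519
Macro-precision = mean = (0.9130 + 0.6000 + 0.3846 + 0.8519) / 4 = 0.687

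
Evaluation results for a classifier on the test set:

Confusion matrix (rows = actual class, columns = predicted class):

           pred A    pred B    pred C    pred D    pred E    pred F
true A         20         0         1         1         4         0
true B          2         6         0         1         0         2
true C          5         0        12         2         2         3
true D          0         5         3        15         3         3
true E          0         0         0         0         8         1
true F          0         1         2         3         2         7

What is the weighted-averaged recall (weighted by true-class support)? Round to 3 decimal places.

Per-class recall (TP/(TP+FN)):
  A: TP=20, FN=0+1+1+4+0=6 → 20/26 = 0.7692
  B: TP=6, FN=2+0+1+0+2=5 → 6/11 = 0.5455
  C: TP=12, FN=5+0+2+2+3=12 → 12/24 = 0.5000
  D: TP=15, FN=0+5+3+3+3=14 → 15/29 = 0.5172
  E: TP=8, FN=0+0+0+0+1=1 → 8/9 = 0.8889
  F: TP=7, FN=0+1+2+3+2=8 → 7/15 = 0.4667
Weighted-recall = Σ (supportᵢ/N)·recallᵢ with N=114: (26/114)·0.7692 + (11/114)·0.5455 + (24/114)·0.5000 + (29/114)·0.5172 + (9/114)·0.8889 + (15/114)·0.4667 = 0.596

0.596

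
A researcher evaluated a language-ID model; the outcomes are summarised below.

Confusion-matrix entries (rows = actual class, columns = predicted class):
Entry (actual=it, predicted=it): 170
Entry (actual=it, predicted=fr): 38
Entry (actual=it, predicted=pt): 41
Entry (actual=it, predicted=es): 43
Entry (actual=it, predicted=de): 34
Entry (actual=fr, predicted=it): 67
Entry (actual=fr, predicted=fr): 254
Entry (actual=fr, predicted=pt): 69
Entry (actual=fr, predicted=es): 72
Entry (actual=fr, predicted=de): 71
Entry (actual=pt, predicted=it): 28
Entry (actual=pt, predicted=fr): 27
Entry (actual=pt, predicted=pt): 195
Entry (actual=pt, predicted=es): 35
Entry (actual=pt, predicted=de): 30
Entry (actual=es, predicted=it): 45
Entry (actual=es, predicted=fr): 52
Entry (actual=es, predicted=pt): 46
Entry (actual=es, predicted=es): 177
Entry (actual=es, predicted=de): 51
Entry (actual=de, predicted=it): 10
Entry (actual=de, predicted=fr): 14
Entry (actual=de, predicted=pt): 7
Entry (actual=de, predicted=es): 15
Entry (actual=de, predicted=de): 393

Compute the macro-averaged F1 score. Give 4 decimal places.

0.5856

Per-class F1 score (2·TP/(2·TP+FP+FN)):
  it: TP=170, FP=67+28+45+10=150, FN=38+41+43+34=156 → 340/646 = 0.52632
  fr: TP=254, FP=38+27+52+14=131, FN=67+69+72+71=279 → 508/918 = 0.55338
  pt: TP=195, FP=41+69+46+7=163, FN=28+27+35+30=120 → 390/673 = 0.57949
  es: TP=177, FP=43+72+35+15=165, FN=45+52+46+51=194 → 354/713 = 0.49649
  de: TP=393, FP=34+71+30+51=186, FN=10+14+7+15=46 → 786/1018 = 0.77210
Macro-F1 score = mean = (0.52632 + 0.55338 + 0.57949 + 0.49649 + 0.77210) / 5 = 0.5856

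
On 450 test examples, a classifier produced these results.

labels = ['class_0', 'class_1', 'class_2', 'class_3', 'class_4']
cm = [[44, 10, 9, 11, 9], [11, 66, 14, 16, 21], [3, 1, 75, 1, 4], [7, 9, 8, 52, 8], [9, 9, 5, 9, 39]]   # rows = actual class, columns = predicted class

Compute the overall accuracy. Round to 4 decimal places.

Accuracy = trace / total = (44+66+75+52+39=276) / 450 = 276/450 = 0.6133

0.6133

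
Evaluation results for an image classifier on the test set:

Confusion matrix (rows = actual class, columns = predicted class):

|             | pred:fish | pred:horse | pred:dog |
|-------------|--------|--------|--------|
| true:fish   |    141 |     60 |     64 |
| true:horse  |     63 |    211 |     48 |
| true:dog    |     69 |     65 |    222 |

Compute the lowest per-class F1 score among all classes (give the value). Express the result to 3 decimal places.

Per-class F1 score (2·TP/(2·TP+FP+FN)):
  fish: TP=141, FP=63+69=132, FN=60+64=124 → 282/538 = 0.5242
  horse: TP=211, FP=60+65=125, FN=63+48=111 → 422/658 = 0.6413
  dog: TP=222, FP=64+48=112, FN=69+65=134 → 444/690 = 0.6435
Lowest is class 'fish' with F1 score = 0.524.

0.524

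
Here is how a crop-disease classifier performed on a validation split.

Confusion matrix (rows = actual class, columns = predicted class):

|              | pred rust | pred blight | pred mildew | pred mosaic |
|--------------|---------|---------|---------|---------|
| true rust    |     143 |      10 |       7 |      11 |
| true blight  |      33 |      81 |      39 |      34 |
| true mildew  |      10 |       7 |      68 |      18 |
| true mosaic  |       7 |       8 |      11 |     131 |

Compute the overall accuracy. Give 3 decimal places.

Accuracy = trace / total = (143+81+68+131=423) / 618 = 423/618 = 0.684

0.684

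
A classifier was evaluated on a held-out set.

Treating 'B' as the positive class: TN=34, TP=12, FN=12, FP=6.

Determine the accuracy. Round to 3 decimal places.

0.719

Accuracy = (TP+TN)/N = (12+34)/64 = 0.719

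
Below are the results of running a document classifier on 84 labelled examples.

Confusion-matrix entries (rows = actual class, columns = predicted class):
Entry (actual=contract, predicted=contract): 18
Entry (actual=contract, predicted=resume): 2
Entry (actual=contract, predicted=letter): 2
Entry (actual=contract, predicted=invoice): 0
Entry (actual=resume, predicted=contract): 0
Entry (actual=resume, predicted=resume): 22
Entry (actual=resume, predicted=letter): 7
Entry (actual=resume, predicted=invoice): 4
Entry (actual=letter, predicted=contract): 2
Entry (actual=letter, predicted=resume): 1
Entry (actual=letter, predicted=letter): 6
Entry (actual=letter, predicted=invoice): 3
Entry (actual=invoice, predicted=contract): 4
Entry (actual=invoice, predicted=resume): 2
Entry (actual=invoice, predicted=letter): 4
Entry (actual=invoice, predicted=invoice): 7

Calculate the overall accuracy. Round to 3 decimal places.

0.631

Accuracy = trace / total = (18+22+6+7=53) / 84 = 53/84 = 0.631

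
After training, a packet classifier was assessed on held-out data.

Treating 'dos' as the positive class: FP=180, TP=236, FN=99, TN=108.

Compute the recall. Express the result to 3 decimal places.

Recall = TP/(TP+FN) = 236/(236+99) = 236/335 = 0.704

0.704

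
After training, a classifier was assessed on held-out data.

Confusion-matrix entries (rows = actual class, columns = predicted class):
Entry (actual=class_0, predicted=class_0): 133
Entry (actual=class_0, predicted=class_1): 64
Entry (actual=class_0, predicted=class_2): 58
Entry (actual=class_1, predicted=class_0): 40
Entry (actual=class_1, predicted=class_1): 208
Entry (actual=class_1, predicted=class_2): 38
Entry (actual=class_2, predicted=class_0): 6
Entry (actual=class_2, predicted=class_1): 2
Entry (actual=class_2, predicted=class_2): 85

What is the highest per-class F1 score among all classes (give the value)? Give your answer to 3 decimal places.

Per-class F1 score (2·TP/(2·TP+FP+FN)):
  class_0: TP=133, FP=40+6=46, FN=64+58=122 → 266/434 = 0.6129
  class_1: TP=208, FP=64+2=66, FN=40+38=78 → 416/560 = 0.7429
  class_2: TP=85, FP=58+38=96, FN=6+2=8 → 170/274 = 0.6204
Highest is class 'class_1' with F1 score = 0.743.

0.743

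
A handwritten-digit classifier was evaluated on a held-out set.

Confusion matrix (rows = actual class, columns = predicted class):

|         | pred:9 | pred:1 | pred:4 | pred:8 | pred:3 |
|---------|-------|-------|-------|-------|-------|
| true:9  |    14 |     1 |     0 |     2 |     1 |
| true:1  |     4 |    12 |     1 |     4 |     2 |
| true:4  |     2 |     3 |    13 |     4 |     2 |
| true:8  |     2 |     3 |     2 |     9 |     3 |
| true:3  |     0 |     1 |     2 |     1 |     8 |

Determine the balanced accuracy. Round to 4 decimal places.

Balanced accuracy = mean of per-class recall.
  9: recall = 14/18 = 0.77778
  1: recall = 12/23 = 0.52174
  4: recall = 13/24 = 0.54167
  8: recall = 9/19 = 0.47368
  3: recall = 8/12 = 0.66667
Mean = (0.77778 + 0.52174 + 0.54167 + 0.47368 + 0.66667) / 5 = 0.5963

0.5963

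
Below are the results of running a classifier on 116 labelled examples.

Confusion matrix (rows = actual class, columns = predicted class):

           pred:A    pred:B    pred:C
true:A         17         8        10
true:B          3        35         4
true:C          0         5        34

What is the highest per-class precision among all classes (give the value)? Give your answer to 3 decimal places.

0.850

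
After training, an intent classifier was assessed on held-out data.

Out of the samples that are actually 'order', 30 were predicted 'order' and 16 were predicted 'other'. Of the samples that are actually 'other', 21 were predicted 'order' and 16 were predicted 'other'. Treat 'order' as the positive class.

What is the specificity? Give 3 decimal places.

0.432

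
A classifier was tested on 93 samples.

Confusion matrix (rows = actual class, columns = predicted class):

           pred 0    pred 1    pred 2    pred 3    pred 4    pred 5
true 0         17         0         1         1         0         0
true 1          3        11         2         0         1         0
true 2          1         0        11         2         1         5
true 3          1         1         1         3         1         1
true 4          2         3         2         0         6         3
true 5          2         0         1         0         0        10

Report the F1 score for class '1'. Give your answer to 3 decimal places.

One-vs-rest for '1': TP = diagonal; FP = other classes predicted '1'; FN = '1' predicted as other.
F1 score = 2·TP/(2·TP+FP+FN).
1: TP=11, FP=0+0+1+3+0=4, FN=3+2+0+1+0=6 → 22/32 = 0.6875

0.688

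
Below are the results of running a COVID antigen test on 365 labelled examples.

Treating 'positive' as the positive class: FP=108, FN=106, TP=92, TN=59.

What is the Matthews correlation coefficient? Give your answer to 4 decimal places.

MCC = (TP·TN − FP·FN) / √((TP+FP)(TP+FN)(TN+FP)(TN+FN))
Numerator = 92·59 − 108·106 = -6020
Denominator = √(200·198·167·165) = √1091178000 = 33032.9835
MCC = -6020 / 33032.9835 = -0.1822

-0.1822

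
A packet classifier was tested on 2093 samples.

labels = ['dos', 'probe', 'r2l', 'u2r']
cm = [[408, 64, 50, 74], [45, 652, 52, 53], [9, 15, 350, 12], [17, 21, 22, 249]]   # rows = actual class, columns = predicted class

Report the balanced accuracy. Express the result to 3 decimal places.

Balanced accuracy = mean of per-class recall.
  dos: recall = 408/596 = 0.6846
  probe: recall = 652/802 = 0.8130
  r2l: recall = 350/386 = 0.9067
  u2r: recall = 249/309 = 0.8058
Mean = (0.6846 + 0.8130 + 0.9067 + 0.8058) / 4 = 0.803

0.803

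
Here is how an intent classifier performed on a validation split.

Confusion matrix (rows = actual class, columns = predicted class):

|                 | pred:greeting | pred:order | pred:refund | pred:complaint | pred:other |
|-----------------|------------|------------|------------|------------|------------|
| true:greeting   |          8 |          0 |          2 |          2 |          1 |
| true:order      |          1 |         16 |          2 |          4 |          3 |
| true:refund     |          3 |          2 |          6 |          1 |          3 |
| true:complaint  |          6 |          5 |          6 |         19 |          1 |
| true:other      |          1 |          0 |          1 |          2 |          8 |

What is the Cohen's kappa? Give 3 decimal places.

0.428

Observed agreement pₒ = trace/N = 57/103 = 0.5534
Expected agreement pₑ = Σ (rowᵢ·colᵢ)/N² = (13·19 + 26·23 + 15·17 + 37·28 + 12·16)/103² = 0.2194
κ = (pₒ − pₑ)/(1 − pₑ) = (0.5534 − 0.2194)/(1 − 0.2194) = 0.428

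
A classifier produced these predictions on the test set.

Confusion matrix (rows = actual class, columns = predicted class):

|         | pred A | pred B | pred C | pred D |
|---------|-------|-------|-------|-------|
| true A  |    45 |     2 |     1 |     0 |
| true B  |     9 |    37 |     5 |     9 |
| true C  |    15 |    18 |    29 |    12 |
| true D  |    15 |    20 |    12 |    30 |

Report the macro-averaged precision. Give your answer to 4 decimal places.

Per-class precision (TP/(TP+FP)):
  A: TP=45, FP=9+15+15=39 → 45/84 = 0.53571
  B: TP=37, FP=2+18+20=40 → 37/77 = 0.48052
  C: TP=29, FP=1+5+12=18 → 29/47 = 0.61702
  D: TP=30, FP=0+9+12=21 → 30/51 = 0.58824
Macro-precision = mean = (0.53571 + 0.48052 + 0.61702 + 0.58824) / 4 = 0.5554

0.5554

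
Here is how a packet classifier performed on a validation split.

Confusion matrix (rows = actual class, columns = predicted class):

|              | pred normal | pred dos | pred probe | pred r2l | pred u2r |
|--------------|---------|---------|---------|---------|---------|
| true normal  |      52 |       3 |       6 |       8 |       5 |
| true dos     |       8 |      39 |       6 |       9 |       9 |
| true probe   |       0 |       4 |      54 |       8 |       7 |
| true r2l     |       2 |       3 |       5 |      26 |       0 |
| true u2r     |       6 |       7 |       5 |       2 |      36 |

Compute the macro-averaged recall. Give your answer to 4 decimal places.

0.6714

Per-class recall (TP/(TP+FN)):
  normal: TP=52, FN=3+6+8+5=22 → 52/74 = 0.70270
  dos: TP=39, FN=8+6+9+9=32 → 39/71 = 0.54930
  probe: TP=54, FN=0+4+8+7=19 → 54/73 = 0.73973
  r2l: TP=26, FN=2+3+5+0=10 → 26/36 = 0.72222
  u2r: TP=36, FN=6+7+5+2=20 → 36/56 = 0.64286
Macro-recall = mean = (0.70270 + 0.54930 + 0.73973 + 0.72222 + 0.64286) / 5 = 0.6714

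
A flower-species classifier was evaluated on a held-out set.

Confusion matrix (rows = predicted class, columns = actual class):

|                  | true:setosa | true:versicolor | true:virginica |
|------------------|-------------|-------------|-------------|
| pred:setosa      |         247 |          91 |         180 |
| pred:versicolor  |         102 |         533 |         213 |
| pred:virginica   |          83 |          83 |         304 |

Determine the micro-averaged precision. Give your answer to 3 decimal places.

0.590

Micro-averaging pools counts across classes: ΣTP=1084, ΣFP=752, ΣFN=752.
Micro-precision = TP/(TP+FP) on pooled counts = 0.590 (equals overall accuracy in single-label multiclass).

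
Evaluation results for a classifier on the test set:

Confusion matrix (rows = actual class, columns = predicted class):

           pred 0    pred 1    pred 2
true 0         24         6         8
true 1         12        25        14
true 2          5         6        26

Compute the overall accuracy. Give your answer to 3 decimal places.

Accuracy = trace / total = (24+25+26=75) / 126 = 75/126 = 0.595

0.595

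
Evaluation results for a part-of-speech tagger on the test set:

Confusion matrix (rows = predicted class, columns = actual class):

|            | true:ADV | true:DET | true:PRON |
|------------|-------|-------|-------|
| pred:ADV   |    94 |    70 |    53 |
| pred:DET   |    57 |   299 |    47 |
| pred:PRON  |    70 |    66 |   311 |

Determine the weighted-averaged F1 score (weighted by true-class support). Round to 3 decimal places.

0.659

Per-class F1 score (2·TP/(2·TP+FP+FN)):
  ADV: TP=94, FP=70+53=123, FN=57+70=127 → 188/438 = 0.4292
  DET: TP=299, FP=57+47=104, FN=70+66=136 → 598/838 = 0.7136
  PRON: TP=311, FP=70+66=136, FN=53+47=100 → 622/858 = 0.7249
Weighted-F1 score = Σ (supportᵢ/N)·F1 scoreᵢ with N=1067: (221/1067)·0.4292 + (435/1067)·0.7136 + (411/1067)·0.7249 = 0.659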